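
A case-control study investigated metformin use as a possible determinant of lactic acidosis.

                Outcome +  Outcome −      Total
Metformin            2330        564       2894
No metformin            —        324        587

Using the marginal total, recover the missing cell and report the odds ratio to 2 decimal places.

The missing cell is in the unexposed row: 587 − 324 = 263.
So a = 2330, b = 564, c = 263, d = 324.
OR = (a·d)/(b·c) = (2330 × 324) / (564 × 263) = 754920 / 148332 = 5.08939

5.09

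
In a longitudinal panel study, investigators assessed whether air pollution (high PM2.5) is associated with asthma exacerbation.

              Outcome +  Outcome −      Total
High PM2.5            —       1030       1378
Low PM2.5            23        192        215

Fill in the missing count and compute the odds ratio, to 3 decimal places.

2.820

The missing cell is in the exposed row: 1378 − 1030 = 348.
So a = 348, b = 1030, c = 23, d = 192.
OR = (a·d)/(b·c) = (348 × 192) / (1030 × 23) = 66816 / 23690 = 2.82043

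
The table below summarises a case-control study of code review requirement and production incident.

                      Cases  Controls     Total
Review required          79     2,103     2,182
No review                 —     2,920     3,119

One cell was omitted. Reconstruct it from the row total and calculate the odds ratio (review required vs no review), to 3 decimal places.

0.551

The missing cell is in the unexposed row: 3119 − 2920 = 199.
So a = 79, b = 2103, c = 199, d = 2920.
OR = (a·d)/(b·c) = (79 × 2920) / (2103 × 199) = 230680 / 418497 = 0.55121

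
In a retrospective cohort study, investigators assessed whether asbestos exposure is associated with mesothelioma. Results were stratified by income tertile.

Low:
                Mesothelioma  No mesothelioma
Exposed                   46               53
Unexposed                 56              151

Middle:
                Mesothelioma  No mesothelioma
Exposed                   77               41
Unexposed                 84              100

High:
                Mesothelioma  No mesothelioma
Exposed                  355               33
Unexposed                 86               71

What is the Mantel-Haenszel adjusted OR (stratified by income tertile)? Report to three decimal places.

3.590

OR_MH = Σ(aᵢdᵢ/nᵢ) / Σ(bᵢcᵢ/nᵢ), where nᵢ is the stratum total.
Stratum 1 (Low): n = 306; a·d/n = 46·151/306 = 22.6993; b·c/n = 53·56/306 = 9.6993
Stratum 2 (Middle): n = 302; a·d/n = 77·100/302 = 25.4967; b·c/n = 41·84/302 = 11.4040
Stratum 3 (High): n = 545; a·d/n = 355·71/545 = 46.2477; b·c/n = 33·86/545 = 5.2073
OR_MH = (22.6993 + 25.4967 + 46.2477) / (9.6993 + 11.4040 + 5.2073) = 94.4437 / 26.3107 = 3.58956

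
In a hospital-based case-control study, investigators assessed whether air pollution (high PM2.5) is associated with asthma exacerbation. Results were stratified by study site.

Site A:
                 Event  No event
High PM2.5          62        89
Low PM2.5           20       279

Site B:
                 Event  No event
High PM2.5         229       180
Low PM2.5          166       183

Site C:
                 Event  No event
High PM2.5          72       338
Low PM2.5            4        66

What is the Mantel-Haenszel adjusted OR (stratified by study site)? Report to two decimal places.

2.24

OR_MH = Σ(aᵢdᵢ/nᵢ) / Σ(bᵢcᵢ/nᵢ), where nᵢ is the stratum total.
Stratum 1 (Site A): n = 450; a·d/n = 62·279/450 = 38.4400; b·c/n = 89·20/450 = 3.9556
Stratum 2 (Site B): n = 758; a·d/n = 229·183/758 = 55.2863; b·c/n = 180·166/758 = 39.4195
Stratum 3 (Site C): n = 480; a·d/n = 72·66/480 = 9.9000; b·c/n = 338·4/480 = 2.8167
OR_MH = (38.4400 + 55.2863 + 9.9000) / (3.9556 + 39.4195 + 2.8167) = 103.6263 / 46.1917 = 2.24339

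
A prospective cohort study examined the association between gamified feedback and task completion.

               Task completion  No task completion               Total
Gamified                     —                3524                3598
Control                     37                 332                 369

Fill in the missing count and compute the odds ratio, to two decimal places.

0.19

The missing cell is in the exposed row: 3598 − 3524 = 74.
So a = 74, b = 3524, c = 37, d = 332.
OR = (a·d)/(b·c) = (74 × 332) / (3524 × 37) = 24568 / 130388 = 0.18842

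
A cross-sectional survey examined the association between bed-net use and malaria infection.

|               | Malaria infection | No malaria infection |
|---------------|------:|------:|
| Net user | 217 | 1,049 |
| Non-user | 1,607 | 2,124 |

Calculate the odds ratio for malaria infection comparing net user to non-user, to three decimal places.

0.273

Cells: a = 217, b = 1049, c = 1607, d = 2124.
OR = (a·d)/(b·c) = (217 × 2124) / (1049 × 1607) = 460908 / 1685743 = 0.27342
Exposure is associated with lower odds of malaria infection (OR = 0.27 < 1).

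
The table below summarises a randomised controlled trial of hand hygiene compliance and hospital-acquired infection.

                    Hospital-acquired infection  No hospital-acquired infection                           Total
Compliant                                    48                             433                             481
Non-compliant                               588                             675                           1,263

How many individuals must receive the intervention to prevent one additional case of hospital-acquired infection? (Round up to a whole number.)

3

Risk in treated group = 48/481 = 0.09979; risk in control = 588/1263 = 0.46556.
Absolute risk reduction = 0.46556 − 0.09979 = 0.36577
NNT = 1 / ARR = 1 / 0.36577 = 2.734 → round up → 3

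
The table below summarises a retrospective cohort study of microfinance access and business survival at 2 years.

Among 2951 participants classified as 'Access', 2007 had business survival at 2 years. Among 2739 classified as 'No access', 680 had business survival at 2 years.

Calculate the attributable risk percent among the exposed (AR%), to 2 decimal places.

From the description: a = 2007, b = 944, c = 680, d = 2059.
Risk in exposed = 2007/2951 = 0.68011; risk in unexposed = 680/2739 = 0.24827.
RR = 0.68011/0.24827 = 2.73944
AR% = (RR − 1)/RR × 100 = (2.73944 − 1)/2.73944 × 100 = 63.4961%

63.50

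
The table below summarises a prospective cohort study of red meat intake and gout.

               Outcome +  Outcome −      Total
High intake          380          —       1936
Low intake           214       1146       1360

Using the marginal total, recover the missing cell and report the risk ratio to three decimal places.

1.247

The missing cell is in the exposed row: 1936 − 380 = 1556.
So a = 380, b = 1556, c = 214, d = 1146.
RR = [a/(a+b)] / [c/(c+d)] = (380/1936) / (214/1360) = 0.19628/0.15735 = 1.24739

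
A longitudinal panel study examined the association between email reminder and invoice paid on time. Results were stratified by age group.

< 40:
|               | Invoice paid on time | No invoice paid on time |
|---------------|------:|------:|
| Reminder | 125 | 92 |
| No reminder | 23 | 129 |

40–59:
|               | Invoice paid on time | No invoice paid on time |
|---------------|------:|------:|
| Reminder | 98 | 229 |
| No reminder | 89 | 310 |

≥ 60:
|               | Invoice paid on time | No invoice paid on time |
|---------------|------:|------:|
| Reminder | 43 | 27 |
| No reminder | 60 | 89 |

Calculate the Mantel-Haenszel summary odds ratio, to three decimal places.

2.500

OR_MH = Σ(aᵢdᵢ/nᵢ) / Σ(bᵢcᵢ/nᵢ), where nᵢ is the stratum total.
Stratum 1 (< 40): n = 369; a·d/n = 125·129/369 = 43.6992; b·c/n = 92·23/369 = 5.7344
Stratum 2 (40–59): n = 726; a·d/n = 98·310/726 = 41.8457; b·c/n = 229·89/726 = 28.0730
Stratum 3 (≥ 60): n = 219; a·d/n = 43·89/219 = 17.4749; b·c/n = 27·60/219 = 7.3973
OR_MH = (43.6992 + 41.8457 + 17.4749) / (5.7344 + 28.0730 + 7.3973) = 103.0198 / 41.2047 = 2.50020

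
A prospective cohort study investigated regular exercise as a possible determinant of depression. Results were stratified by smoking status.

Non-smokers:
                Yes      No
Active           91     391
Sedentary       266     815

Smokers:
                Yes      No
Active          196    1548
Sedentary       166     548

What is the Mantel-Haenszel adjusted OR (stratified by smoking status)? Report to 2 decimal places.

0.53

OR_MH = Σ(aᵢdᵢ/nᵢ) / Σ(bᵢcᵢ/nᵢ), where nᵢ is the stratum total.
Stratum 1 (Non-smokers): n = 1563; a·d/n = 91·815/1563 = 47.4504; b·c/n = 391·266/1563 = 66.5425
Stratum 2 (Smokers): n = 2458; a·d/n = 196·548/2458 = 43.6973; b·c/n = 1548·166/2458 = 104.5435
OR_MH = (47.4504 + 43.6973) / (66.5425 + 104.5435) = 91.1477 / 171.0861 = 0.53276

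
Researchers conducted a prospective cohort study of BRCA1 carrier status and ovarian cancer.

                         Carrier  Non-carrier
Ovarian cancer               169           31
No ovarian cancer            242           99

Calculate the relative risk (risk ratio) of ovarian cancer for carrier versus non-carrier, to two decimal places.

Reading the table with exposure as columns: a = 169 (Carrier, case), b = 242 (Carrier, non-case), c = 31 (Non-carrier, case), d = 99.
Risk in exposed = 169/411 = 0.41119; risk in unexposed = 31/130 = 0.23846.
RR = 0.41119 / 0.23846 = 1.72435
The risk among the exposed is 1.72 times that among the unexposed.

1.72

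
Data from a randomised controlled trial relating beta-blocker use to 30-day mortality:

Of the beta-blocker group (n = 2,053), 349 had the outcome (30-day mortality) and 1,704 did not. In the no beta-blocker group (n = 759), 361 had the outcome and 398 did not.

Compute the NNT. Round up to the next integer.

4

Risk in treated group = 349/2053 = 0.17000; risk in control = 361/759 = 0.47563.
Absolute risk reduction = 0.47563 − 0.17000 = 0.30563
NNT = 1 / ARR = 1 / 0.30563 = 3.272 → round up → 4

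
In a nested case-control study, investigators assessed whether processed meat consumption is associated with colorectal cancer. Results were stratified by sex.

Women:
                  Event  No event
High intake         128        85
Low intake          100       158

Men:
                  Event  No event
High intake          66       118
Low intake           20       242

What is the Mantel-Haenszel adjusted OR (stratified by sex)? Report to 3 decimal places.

OR_MH = Σ(aᵢdᵢ/nᵢ) / Σ(bᵢcᵢ/nᵢ), where nᵢ is the stratum total.
Stratum 1 (Women): n = 471; a·d/n = 128·158/471 = 42.9384; b·c/n = 85·100/471 = 18.0467
Stratum 2 (Men): n = 446; a·d/n = 66·242/446 = 35.8117; b·c/n = 118·20/446 = 5.2915
OR_MH = (42.9384 + 35.8117) / (18.0467 + 5.2915) = 78.7501 / 23.3382 = 3.37430

3.374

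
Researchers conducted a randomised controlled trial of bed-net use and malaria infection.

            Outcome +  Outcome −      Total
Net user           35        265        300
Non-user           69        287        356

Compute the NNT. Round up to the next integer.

Risk in treated group = 35/300 = 0.11667; risk in control = 69/356 = 0.19382.
Absolute risk reduction = 0.19382 − 0.11667 = 0.07715
NNT = 1 / ARR = 1 / 0.07715 = 12.961 → round up → 13

13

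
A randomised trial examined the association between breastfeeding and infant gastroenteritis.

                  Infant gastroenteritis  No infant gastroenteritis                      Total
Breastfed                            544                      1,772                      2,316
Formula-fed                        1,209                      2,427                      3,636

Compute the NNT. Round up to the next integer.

Risk in treated group = 544/2316 = 0.23489; risk in control = 1209/3636 = 0.33251.
Absolute risk reduction = 0.33251 − 0.23489 = 0.09762
NNT = 1 / ARR = 1 / 0.09762 = 10.244 → round up → 11

11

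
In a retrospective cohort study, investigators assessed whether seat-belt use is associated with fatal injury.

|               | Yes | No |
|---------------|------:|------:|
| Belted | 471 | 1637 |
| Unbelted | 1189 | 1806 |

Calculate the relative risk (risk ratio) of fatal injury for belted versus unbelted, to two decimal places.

0.56

Cells: a = 471, b = 1637, c = 1189, d = 1806.
Risk in exposed = 471/2108 = 0.22343; risk in unexposed = 1189/2995 = 0.39699.
RR = 0.22343 / 0.39699 = 0.56281
The risk is 44% lower among the exposed than among the unexposed.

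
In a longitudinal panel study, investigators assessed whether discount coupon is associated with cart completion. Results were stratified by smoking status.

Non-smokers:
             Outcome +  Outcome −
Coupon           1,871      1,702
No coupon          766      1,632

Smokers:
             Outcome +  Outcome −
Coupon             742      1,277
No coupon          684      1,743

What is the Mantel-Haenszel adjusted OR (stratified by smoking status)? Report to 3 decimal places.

OR_MH = Σ(aᵢdᵢ/nᵢ) / Σ(bᵢcᵢ/nᵢ), where nᵢ is the stratum total.
Stratum 1 (Non-smokers): n = 5971; a·d/n = 1871·1632/5971 = 511.3837; b·c/n = 1702·766/5971 = 218.3440
Stratum 2 (Smokers): n = 4446; a·d/n = 742·1743/4446 = 290.8920; b·c/n = 1277·684/4446 = 196.4615
OR_MH = (511.3837 + 290.8920) / (218.3440 + 196.4615) = 802.2757 / 414.8055 = 1.93410

1.934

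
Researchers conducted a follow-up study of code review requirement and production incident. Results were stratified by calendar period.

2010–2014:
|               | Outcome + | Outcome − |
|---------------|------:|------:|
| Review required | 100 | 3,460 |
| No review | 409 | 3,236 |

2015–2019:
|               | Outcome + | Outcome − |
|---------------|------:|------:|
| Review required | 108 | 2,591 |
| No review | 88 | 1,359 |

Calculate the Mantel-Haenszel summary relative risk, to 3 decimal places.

0.340

RR_MH = Σ(aᵢ·n₀ᵢ/nᵢ) / Σ(cᵢ·n₁ᵢ/nᵢ), with n₁ᵢ = aᵢ+bᵢ (exposed), n₀ᵢ = cᵢ+dᵢ (unexposed), nᵢ = n₁ᵢ+n₀ᵢ.
Stratum 1 (2010–2014): n₁ = 3560, n₀ = 3645, n = 7205; a·n₀/n = 100·3645/7205 = 50.5899; c·n₁/n = 409·3560/7205 = 202.0874
Stratum 2 (2015–2019): n₁ = 2699, n₀ = 1447, n = 4146; a·n₀/n = 108·1447/4146 = 37.6932; c·n₁/n = 88·2699/4146 = 57.2870
RR_MH = (50.5899 + 37.6932) / (202.0874 + 57.2870) = 88.2831 / 259.3745 = 0.34037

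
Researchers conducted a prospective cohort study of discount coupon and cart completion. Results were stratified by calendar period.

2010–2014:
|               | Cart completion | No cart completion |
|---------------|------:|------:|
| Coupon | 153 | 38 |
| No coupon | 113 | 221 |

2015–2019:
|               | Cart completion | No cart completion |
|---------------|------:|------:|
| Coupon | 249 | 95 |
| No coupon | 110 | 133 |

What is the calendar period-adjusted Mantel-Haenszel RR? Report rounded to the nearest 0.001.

RR_MH = Σ(aᵢ·n₀ᵢ/nᵢ) / Σ(cᵢ·n₁ᵢ/nᵢ), with n₁ᵢ = aᵢ+bᵢ (exposed), n₀ᵢ = cᵢ+dᵢ (unexposed), nᵢ = n₁ᵢ+n₀ᵢ.
Stratum 1 (2010–2014): n₁ = 191, n₀ = 334, n = 525; a·n₀/n = 153·334/525 = 97.3371; c·n₁/n = 113·191/525 = 41.1105
Stratum 2 (2015–2019): n₁ = 344, n₀ = 243, n = 587; a·n₀/n = 249·243/587 = 103.0784; c·n₁/n = 110·344/587 = 64.4634
RR_MH = (97.3371 + 103.0784) / (41.1105 + 64.4634) = 200.4155 / 105.5738 = 1.89834

1.898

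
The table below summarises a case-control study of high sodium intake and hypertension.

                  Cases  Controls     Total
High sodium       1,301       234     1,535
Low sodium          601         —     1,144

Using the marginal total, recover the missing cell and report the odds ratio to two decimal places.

5.02

The missing cell is in the unexposed row: 1144 − 601 = 543.
So a = 1301, b = 234, c = 601, d = 543.
OR = (a·d)/(b·c) = (1301 × 543) / (234 × 601) = 706443 / 140634 = 5.02327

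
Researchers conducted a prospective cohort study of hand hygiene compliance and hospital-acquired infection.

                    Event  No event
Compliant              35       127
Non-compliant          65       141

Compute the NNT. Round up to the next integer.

11

Risk in treated group = 35/162 = 0.21605; risk in control = 65/206 = 0.31553.
Absolute risk reduction = 0.31553 − 0.21605 = 0.09948
NNT = 1 / ARR = 1 / 0.09948 = 10.052 → round up → 11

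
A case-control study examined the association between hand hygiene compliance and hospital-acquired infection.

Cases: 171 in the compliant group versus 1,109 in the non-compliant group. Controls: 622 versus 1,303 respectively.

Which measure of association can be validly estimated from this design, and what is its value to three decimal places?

0.323

From the description: a = 171, b = 622, c = 1109, d = 1303.
This is a case-control study: participants were sampled on outcome status, so risks in the source population cannot be estimated directly — relative risk is not valid here. The odds ratio is the appropriate measure.
OR = (a·d)/(b·c) = (171 × 1303) / (622 × 1109) = 222813 / 689798 = 0.32301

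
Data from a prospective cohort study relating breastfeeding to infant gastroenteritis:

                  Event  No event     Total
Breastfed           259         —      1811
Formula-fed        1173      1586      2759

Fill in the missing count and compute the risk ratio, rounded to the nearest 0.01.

The missing cell is in the exposed row: 1811 − 259 = 1552.
So a = 259, b = 1552, c = 1173, d = 1586.
RR = [a/(a+b)] / [c/(c+d)] = (259/1811) / (1173/2759) = 0.14301/0.42515 = 0.33638

0.34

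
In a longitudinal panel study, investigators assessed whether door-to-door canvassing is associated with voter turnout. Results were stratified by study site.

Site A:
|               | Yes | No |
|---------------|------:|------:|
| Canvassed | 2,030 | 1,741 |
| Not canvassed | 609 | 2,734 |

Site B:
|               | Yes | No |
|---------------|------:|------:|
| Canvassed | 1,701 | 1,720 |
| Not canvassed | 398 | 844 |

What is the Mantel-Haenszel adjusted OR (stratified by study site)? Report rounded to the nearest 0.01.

OR_MH = Σ(aᵢdᵢ/nᵢ) / Σ(bᵢcᵢ/nᵢ), where nᵢ is the stratum total.
Stratum 1 (Site A): n = 7114; a·d/n = 2030·2734/7114 = 780.1546; b·c/n = 1741·609/7114 = 149.0398
Stratum 2 (Site B): n = 4663; a·d/n = 1701·844/4663 = 307.8799; b·c/n = 1720·398/4663 = 146.8068
OR_MH = (780.1546 + 307.8799) / (149.0398 + 146.8068) = 1088.0345 / 295.8466 = 3.67770

3.68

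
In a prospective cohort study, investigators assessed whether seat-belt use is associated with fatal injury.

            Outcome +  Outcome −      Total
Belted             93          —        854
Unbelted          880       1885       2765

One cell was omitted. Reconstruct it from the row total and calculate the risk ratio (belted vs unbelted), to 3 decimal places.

0.342

The missing cell is in the exposed row: 854 − 93 = 761.
So a = 93, b = 761, c = 880, d = 1885.
RR = [a/(a+b)] / [c/(c+d)] = (93/854) / (880/2765) = 0.10890/0.31826 = 0.34217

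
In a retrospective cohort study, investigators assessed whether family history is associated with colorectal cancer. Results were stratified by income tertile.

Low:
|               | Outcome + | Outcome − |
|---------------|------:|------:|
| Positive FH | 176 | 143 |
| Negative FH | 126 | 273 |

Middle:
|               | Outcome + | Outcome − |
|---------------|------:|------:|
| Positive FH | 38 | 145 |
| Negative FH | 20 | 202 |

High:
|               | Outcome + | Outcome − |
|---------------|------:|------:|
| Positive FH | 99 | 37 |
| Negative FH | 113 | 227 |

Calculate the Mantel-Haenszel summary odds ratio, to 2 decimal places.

3.24

OR_MH = Σ(aᵢdᵢ/nᵢ) / Σ(bᵢcᵢ/nᵢ), where nᵢ is the stratum total.
Stratum 1 (Low): n = 718; a·d/n = 176·273/718 = 66.9192; b·c/n = 143·126/718 = 25.0947
Stratum 2 (Middle): n = 405; a·d/n = 38·202/405 = 18.9531; b·c/n = 145·20/405 = 7.1605
Stratum 3 (High): n = 476; a·d/n = 99·227/476 = 47.2122; b·c/n = 37·113/476 = 8.7836
OR_MH = (66.9192 + 18.9531 + 47.2122) / (25.0947 + 7.1605 + 8.7836) = 133.0845 / 41.0388 = 3.24289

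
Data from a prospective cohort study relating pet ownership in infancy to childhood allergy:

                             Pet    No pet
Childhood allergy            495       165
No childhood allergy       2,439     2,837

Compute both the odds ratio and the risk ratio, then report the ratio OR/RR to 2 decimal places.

Reading the table with exposure as columns: a = 495 (Pet, case), b = 2439 (Pet, non-case), c = 165 (No pet, case), d = 2837.
OR = (495·2837)/(2439·165) = 1404315/402435 = 3.48954
Risk in exposed = 495/2934 = 0.16871; risk in unexposed = 165/3002 = 0.05496; RR = 3.06953
OR/RR = 3.48954 / 3.06953 = 1.13683
The outcome is not rare, so the OR lies further from 1 than the RR.

1.14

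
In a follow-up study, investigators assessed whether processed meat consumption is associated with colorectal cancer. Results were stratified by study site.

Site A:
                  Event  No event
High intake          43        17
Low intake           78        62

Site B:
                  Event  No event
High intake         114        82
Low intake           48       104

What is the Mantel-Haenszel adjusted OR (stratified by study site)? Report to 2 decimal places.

OR_MH = Σ(aᵢdᵢ/nᵢ) / Σ(bᵢcᵢ/nᵢ), where nᵢ is the stratum total.
Stratum 1 (Site A): n = 200; a·d/n = 43·62/200 = 13.3300; b·c/n = 17·78/200 = 6.6300
Stratum 2 (Site B): n = 348; a·d/n = 114·104/348 = 34.0690; b·c/n = 82·48/348 = 11.3103
OR_MH = (13.3300 + 34.0690) / (6.6300 + 11.3103) = 47.3990 / 17.9403 = 2.64203

2.64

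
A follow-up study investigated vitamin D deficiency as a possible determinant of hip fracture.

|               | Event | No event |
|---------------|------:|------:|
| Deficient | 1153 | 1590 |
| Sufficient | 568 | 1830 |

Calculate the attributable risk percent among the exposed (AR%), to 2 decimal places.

43.65

Cells: a = 1153, b = 1590, c = 568, d = 1830.
Risk in exposed = 1153/2743 = 0.42034; risk in unexposed = 568/2398 = 0.23686.
RR = 0.42034/0.23686 = 1.77462
AR% = (RR − 1)/RR × 100 = (1.77462 − 1)/1.77462 × 100 = 43.6498%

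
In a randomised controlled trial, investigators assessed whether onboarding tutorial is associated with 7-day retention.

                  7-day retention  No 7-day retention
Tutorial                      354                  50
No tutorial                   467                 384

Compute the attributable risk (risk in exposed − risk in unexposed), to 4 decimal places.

0.3275

Cells: a = 354, b = 50, c = 467, d = 384.
Risk in exposed = 354/404 = 0.876238; risk in unexposed = 467/851 = 0.548766.
Risk difference = 0.876238 − 0.548766 = 0.327471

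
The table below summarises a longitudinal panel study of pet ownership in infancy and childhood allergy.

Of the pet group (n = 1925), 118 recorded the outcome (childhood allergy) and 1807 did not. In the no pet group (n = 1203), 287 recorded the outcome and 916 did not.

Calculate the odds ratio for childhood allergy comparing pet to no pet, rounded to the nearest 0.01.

0.21

From the description: a = 118, b = 1807, c = 287, d = 916.
OR = (a·d)/(b·c) = (118 × 916) / (1807 × 287) = 108088 / 518609 = 0.20842
Exposure is associated with lower odds of childhood allergy (OR = 0.21 < 1).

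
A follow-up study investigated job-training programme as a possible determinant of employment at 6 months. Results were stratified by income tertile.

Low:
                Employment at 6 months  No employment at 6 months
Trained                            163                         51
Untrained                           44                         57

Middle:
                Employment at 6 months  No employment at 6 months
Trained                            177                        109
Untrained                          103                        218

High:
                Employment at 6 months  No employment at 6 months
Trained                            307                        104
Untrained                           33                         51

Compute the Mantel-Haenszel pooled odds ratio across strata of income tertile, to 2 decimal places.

OR_MH = Σ(aᵢdᵢ/nᵢ) / Σ(bᵢcᵢ/nᵢ), where nᵢ is the stratum total.
Stratum 1 (Low): n = 315; a·d/n = 163·57/315 = 29.4952; b·c/n = 51·44/315 = 7.1238
Stratum 2 (Middle): n = 607; a·d/n = 177·218/607 = 63.5684; b·c/n = 109·103/607 = 18.4959
Stratum 3 (High): n = 495; a·d/n = 307·51/495 = 31.6303; b·c/n = 104·33/495 = 6.9333
OR_MH = (29.4952 + 63.5684 + 31.6303) / (7.1238 + 18.4959 + 6.9333) = 124.6939 / 32.5530 = 3.83049

3.83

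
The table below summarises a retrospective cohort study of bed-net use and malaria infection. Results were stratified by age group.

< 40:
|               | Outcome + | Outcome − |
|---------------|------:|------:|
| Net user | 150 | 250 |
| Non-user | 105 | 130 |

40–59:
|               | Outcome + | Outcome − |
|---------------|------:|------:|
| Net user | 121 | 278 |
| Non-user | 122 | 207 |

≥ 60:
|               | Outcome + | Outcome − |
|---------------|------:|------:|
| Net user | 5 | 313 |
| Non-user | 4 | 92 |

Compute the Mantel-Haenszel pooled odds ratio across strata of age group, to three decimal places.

0.728

OR_MH = Σ(aᵢdᵢ/nᵢ) / Σ(bᵢcᵢ/nᵢ), where nᵢ is the stratum total.
Stratum 1 (< 40): n = 635; a·d/n = 150·130/635 = 30.7087; b·c/n = 250·105/635 = 41.3386
Stratum 2 (40–59): n = 728; a·d/n = 121·207/728 = 34.4052; b·c/n = 278·122/728 = 46.5879
Stratum 3 (≥ 60): n = 414; a·d/n = 5·92/414 = 1.1111; b·c/n = 313·4/414 = 3.0242
OR_MH = (30.7087 + 34.4052 + 1.1111) / (41.3386 + 46.5879 + 3.0242) = 66.2250 / 90.9506 = 0.72814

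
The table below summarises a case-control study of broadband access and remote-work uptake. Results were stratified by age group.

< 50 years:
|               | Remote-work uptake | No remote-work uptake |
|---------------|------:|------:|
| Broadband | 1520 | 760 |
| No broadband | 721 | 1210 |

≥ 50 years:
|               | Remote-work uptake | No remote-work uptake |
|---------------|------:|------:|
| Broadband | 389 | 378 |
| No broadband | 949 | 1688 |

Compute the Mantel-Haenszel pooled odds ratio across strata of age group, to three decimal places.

2.674

OR_MH = Σ(aᵢdᵢ/nᵢ) / Σ(bᵢcᵢ/nᵢ), where nᵢ is the stratum total.
Stratum 1 (< 50 years): n = 4211; a·d/n = 1520·1210/4211 = 436.7609; b·c/n = 760·721/4211 = 130.1259
Stratum 2 (≥ 50 years): n = 3404; a·d/n = 389·1688/3404 = 192.9001; b·c/n = 378·949/3404 = 105.3825
OR_MH = (436.7609 + 192.9001) / (130.1259 + 105.3825) = 629.6610 / 235.5084 = 2.67362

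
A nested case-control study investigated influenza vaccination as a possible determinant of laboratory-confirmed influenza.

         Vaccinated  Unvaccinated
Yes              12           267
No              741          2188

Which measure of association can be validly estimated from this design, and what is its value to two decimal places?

0.13

Reading the table with exposure as columns: a = 12 (Vaccinated, case), b = 741 (Vaccinated, non-case), c = 267 (Unvaccinated, case), d = 2188.
This is a nested case-control study: participants were sampled on outcome status, so risks in the source population cannot be estimated directly — relative risk is not valid here. The odds ratio is the appropriate measure.
OR = (a·d)/(b·c) = (12 × 2188) / (741 × 267) = 26256 / 197847 = 0.13271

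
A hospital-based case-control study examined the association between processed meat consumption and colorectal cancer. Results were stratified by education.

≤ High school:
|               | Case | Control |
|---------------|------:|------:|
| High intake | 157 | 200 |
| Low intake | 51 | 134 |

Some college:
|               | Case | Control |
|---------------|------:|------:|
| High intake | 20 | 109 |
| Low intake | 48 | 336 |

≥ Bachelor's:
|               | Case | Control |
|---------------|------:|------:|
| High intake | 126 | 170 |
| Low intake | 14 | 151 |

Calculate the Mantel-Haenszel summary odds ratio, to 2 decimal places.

2.73

OR_MH = Σ(aᵢdᵢ/nᵢ) / Σ(bᵢcᵢ/nᵢ), where nᵢ is the stratum total.
Stratum 1 (≤ High school): n = 542; a·d/n = 157·134/542 = 38.8155; b·c/n = 200·51/542 = 18.8192
Stratum 2 (Some college): n = 513; a·d/n = 20·336/513 = 13.0994; b·c/n = 109·48/513 = 10.1988
Stratum 3 (≥ Bachelor's): n = 461; a·d/n = 126·151/461 = 41.2711; b·c/n = 170·14/461 = 5.1627
OR_MH = (38.8155 + 13.0994 + 41.2711) / (18.8192 + 10.1988 + 5.1627) = 93.1861 / 34.1807 = 2.72628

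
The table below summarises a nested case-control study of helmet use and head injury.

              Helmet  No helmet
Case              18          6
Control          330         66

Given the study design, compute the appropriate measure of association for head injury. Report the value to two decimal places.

Reading the table with exposure as columns: a = 18 (Helmet, case), b = 330 (Helmet, non-case), c = 6 (No helmet, case), d = 66.
This is a nested case-control study: participants were sampled on outcome status, so risks in the source population cannot be estimated directly — relative risk is not valid here. The odds ratio is the appropriate measure.
OR = (a·d)/(b·c) = (18 × 66) / (330 × 6) = 1188 / 1980 = 0.60000

0.60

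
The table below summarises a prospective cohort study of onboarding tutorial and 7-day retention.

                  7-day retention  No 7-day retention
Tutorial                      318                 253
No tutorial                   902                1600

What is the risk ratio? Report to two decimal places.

1.54

Cells: a = 318, b = 253, c = 902, d = 1600.
Risk in exposed = 318/571 = 0.55692; risk in unexposed = 902/2502 = 0.36051.
RR = 0.55692 / 0.36051 = 1.54480
The risk among the exposed is 1.54 times that among the unexposed.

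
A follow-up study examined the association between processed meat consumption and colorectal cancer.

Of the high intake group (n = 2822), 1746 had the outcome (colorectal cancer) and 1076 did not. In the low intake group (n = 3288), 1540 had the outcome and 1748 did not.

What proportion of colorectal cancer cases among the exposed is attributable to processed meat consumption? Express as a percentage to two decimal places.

From the description: a = 1746, b = 1076, c = 1540, d = 1748.
Risk in exposed = 1746/2822 = 0.61871; risk in unexposed = 1540/3288 = 0.46837.
RR = 0.61871/0.46837 = 1.32099
AR% = (RR − 1)/RR × 100 = (1.32099 − 1)/1.32099 × 100 = 24.2990%

24.30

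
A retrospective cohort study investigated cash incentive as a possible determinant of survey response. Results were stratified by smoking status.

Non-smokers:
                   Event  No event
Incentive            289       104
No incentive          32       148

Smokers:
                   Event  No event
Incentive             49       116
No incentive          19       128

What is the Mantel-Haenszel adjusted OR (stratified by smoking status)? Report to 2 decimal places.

7.36

OR_MH = Σ(aᵢdᵢ/nᵢ) / Σ(bᵢcᵢ/nᵢ), where nᵢ is the stratum total.
Stratum 1 (Non-smokers): n = 573; a·d/n = 289·148/573 = 74.6457; b·c/n = 104·32/573 = 5.8080
Stratum 2 (Smokers): n = 312; a·d/n = 49·128/312 = 20.1026; b·c/n = 116·19/312 = 7.0641
OR_MH = (74.6457 + 20.1026) / (5.8080 + 7.0641) = 94.7483 / 12.8721 = 7.36073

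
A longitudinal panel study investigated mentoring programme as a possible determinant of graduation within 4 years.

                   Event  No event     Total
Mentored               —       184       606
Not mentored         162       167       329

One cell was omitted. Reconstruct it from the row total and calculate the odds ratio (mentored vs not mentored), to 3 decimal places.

2.364

The missing cell is in the exposed row: 606 − 184 = 422.
So a = 422, b = 184, c = 162, d = 167.
OR = (a·d)/(b·c) = (422 × 167) / (184 × 162) = 70474 / 29808 = 2.36426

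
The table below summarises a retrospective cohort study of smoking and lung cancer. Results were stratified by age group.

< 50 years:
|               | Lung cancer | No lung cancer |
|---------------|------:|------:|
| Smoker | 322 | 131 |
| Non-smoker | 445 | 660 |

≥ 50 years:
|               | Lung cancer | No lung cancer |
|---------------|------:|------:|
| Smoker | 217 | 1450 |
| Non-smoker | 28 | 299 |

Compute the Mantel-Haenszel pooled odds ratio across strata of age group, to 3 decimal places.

2.924

OR_MH = Σ(aᵢdᵢ/nᵢ) / Σ(bᵢcᵢ/nᵢ), where nᵢ is the stratum total.
Stratum 1 (< 50 years): n = 1558; a·d/n = 322·660/1558 = 136.4056; b·c/n = 131·445/1558 = 37.4166
Stratum 2 (≥ 50 years): n = 1994; a·d/n = 217·299/1994 = 32.5391; b·c/n = 1450·28/1994 = 20.3611
OR_MH = (136.4056 + 32.5391) / (37.4166 + 20.3611) = 168.9448 / 57.7776 = 2.92405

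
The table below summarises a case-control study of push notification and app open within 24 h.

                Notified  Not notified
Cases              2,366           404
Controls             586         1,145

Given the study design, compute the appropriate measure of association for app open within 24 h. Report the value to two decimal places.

11.44

Reading the table with exposure as columns: a = 2366 (Notified, case), b = 586 (Notified, non-case), c = 404 (Not notified, case), d = 1145.
This is a case-control study: participants were sampled on outcome status, so risks in the source population cannot be estimated directly — relative risk is not valid here. The odds ratio is the appropriate measure.
OR = (a·d)/(b·c) = (2366 × 1145) / (586 × 404) = 2709070 / 236744 = 11.44304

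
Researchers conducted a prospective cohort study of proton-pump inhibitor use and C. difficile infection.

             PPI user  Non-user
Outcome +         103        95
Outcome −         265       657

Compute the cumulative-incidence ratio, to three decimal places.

2.216

Reading the table with exposure as columns: a = 103 (PPI user, case), b = 265 (PPI user, non-case), c = 95 (Non-user, case), d = 657.
Risk in exposed = 103/368 = 0.27989; risk in unexposed = 95/752 = 0.12633.
RR = 0.27989 / 0.12633 = 2.21556
The risk among the exposed is 2.22 times that among the unexposed.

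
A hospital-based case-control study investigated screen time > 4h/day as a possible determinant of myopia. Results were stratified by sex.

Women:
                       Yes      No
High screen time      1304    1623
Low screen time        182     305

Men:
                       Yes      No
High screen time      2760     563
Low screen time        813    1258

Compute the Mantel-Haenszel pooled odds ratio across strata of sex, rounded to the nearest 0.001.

OR_MH = Σ(aᵢdᵢ/nᵢ) / Σ(bᵢcᵢ/nᵢ), where nᵢ is the stratum total.
Stratum 1 (Women): n = 3414; a·d/n = 1304·305/3414 = 116.4968; b·c/n = 1623·182/3414 = 86.5220
Stratum 2 (Men): n = 5394; a·d/n = 2760·1258/5394 = 643.6930; b·c/n = 563·813/5394 = 84.8571
OR_MH = (116.4968 + 643.6930) / (86.5220 + 84.8571) = 760.1898 / 171.3790 = 4.43572

4.436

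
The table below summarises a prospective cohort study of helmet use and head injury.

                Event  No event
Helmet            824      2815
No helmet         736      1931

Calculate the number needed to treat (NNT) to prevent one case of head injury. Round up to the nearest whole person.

21

Risk in treated group = 824/3639 = 0.22644; risk in control = 736/2667 = 0.27597.
Absolute risk reduction = 0.27597 − 0.22644 = 0.04953
NNT = 1 / ARR = 1 / 0.04953 = 20.190 → round up → 21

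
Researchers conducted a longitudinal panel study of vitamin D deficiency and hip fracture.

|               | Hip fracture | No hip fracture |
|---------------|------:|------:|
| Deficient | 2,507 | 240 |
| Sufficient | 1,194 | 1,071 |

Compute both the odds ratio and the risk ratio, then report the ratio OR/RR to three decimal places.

Cells: a = 2507, b = 240, c = 1194, d = 1071.
OR = (2507·1071)/(240·1194) = 2684997/286560 = 9.36976
Risk in exposed = 2507/2747 = 0.91263; risk in unexposed = 1194/2265 = 0.52715; RR = 1.73125
OR/RR = 9.36976 / 1.73125 = 5.41214
The outcome is not rare, so the OR lies further from 1 than the RR.

5.412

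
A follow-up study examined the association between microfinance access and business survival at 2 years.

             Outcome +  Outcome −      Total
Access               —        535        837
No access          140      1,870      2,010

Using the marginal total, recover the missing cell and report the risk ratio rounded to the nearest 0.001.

5.180

The missing cell is in the exposed row: 837 − 535 = 302.
So a = 302, b = 535, c = 140, d = 1870.
RR = [a/(a+b)] / [c/(c+d)] = (302/837) / (140/2010) = 0.36081/0.06965 = 5.18024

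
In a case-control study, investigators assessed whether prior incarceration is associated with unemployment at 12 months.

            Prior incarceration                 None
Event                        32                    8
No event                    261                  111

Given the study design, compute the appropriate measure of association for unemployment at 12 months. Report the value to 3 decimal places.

Reading the table with exposure as columns: a = 32 (Prior incarceration, case), b = 261 (Prior incarceration, non-case), c = 8 (None, case), d = 111.
This is a case-control study: participants were sampled on outcome status, so risks in the source population cannot be estimated directly — relative risk is not valid here. The odds ratio is the appropriate measure.
OR = (a·d)/(b·c) = (32 × 111) / (261 × 8) = 3552 / 2088 = 1.70115

1.701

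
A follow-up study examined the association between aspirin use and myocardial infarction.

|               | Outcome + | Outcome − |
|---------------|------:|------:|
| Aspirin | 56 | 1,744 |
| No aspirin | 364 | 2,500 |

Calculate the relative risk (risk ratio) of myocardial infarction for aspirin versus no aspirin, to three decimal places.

0.245

Cells: a = 56, b = 1744, c = 364, d = 2500.
Risk in exposed = 56/1800 = 0.03111; risk in unexposed = 364/2864 = 0.12709.
RR = 0.03111 / 0.12709 = 0.24479
The risk is 76% lower among the exposed than among the unexposed.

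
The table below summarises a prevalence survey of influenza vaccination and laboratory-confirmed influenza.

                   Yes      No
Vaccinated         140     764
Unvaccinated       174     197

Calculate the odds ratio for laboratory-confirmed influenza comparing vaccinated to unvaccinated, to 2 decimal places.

Cells: a = 140, b = 764, c = 174, d = 197.
OR = (a·d)/(b·c) = (140 × 197) / (764 × 174) = 27580 / 132936 = 0.20747
Exposure is associated with lower odds of laboratory-confirmed influenza (OR = 0.21 < 1).

0.21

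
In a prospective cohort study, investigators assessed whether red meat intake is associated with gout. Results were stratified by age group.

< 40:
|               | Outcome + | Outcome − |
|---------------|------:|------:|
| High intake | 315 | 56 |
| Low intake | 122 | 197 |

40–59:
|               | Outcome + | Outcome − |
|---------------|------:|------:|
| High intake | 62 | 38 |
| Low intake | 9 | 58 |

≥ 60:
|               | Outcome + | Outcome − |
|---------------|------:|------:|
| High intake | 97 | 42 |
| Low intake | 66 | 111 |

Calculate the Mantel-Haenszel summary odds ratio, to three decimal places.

7.024

OR_MH = Σ(aᵢdᵢ/nᵢ) / Σ(bᵢcᵢ/nᵢ), where nᵢ is the stratum total.
Stratum 1 (< 40): n = 690; a·d/n = 315·197/690 = 89.9348; b·c/n = 56·122/690 = 9.9014
Stratum 2 (40–59): n = 167; a·d/n = 62·58/167 = 21.5329; b·c/n = 38·9/167 = 2.0479
Stratum 3 (≥ 60): n = 316; a·d/n = 97·111/316 = 34.0728; b·c/n = 42·66/316 = 8.7722
OR_MH = (89.9348 + 21.5329 + 34.0728) / (9.9014 + 2.0479 + 8.7722) = 145.5405 / 20.7215 = 7.02365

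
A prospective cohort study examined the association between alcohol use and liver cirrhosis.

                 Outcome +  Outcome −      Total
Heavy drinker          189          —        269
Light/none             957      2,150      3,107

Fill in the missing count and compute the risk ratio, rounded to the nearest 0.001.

2.281

The missing cell is in the exposed row: 269 − 189 = 80.
So a = 189, b = 80, c = 957, d = 2150.
RR = [a/(a+b)] / [c/(c+d)] = (189/269) / (957/3107) = 0.70260/0.30801 = 2.28107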